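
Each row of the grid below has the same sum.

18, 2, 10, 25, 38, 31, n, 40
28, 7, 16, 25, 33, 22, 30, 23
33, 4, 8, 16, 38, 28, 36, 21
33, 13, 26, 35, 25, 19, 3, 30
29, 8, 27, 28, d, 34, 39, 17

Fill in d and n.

Row 3 sums to 184 and so does row 4; that's the common total.
In row 5 the known cells total 182, leaving 184 − 182 = 2.
In row 1 the known cells total 164, leaving 184 − 164 = 20.

d = 2, n = 20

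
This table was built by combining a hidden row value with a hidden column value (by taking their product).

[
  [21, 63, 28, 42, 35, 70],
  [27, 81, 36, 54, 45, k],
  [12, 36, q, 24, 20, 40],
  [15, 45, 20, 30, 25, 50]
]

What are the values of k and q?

k = 90, q = 16

Each row is a constant multiple of every other row — this is a multiplication table with the headers hidden.
Row 2 is 27/21 = 9/7 times row 1, so its entry in column 6 is 70 × 9/7 = 90.
Row 3 is 12/21 = 4/7 times row 1, so its entry in column 3 is 28 × 4/7 = 16.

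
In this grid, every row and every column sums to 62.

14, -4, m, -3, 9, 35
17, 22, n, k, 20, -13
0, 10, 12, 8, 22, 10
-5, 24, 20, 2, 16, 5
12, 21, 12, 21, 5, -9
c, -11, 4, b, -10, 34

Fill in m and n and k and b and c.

m = 11, n = 3, k = 13, b = 21, c = 24

Row 1: 14 − 4 − 3 + 9 + 35 = 51, so its missing entry is 62 − 51 = 11.
Column 3: 11 + 12 + 20 + 12 + 4 = 59, so its missing entry is 62 − 59 = 3.
Column 1: 14 + 17 + 0 − 5 + 12 = 38, so its missing entry is 62 − 38 = 24.
Row 6: 24 − 11 + 4 − 10 + 34 = 41, so its missing entry is 62 − 41 = 21.
Row 2: 17 + 22 + 3 + 20 − 13 = 49, so its missing entry is 62 − 49 = 13.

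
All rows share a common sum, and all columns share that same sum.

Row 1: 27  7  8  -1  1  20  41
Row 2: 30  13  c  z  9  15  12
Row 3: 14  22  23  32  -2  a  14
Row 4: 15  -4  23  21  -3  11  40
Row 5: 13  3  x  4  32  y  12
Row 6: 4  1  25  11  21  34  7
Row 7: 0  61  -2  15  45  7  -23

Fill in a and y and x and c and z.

a = 0, y = 16, x = 23, c = 3, z = 21

Rows 1 and 4 both sum to 103, so that's the common total.
The known cells in row 3 total 103, leaving 103 − 103 = 0 for the blank.
The known cells in column 6 total 87, leaving 103 − 87 = 16 for the blank.
The known cells in row 5 total 80, leaving 103 − 80 = 23 for the blank.
The known cells in column 3 total 100, leaving 103 − 100 = 3 for the blank.
The known cells in row 2 total 82, leaving 103 − 82 = 21 for the blank.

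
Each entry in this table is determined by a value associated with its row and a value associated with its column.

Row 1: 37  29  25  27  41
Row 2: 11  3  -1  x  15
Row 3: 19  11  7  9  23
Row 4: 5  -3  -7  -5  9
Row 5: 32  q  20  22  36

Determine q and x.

The difference between any two rows is the same in every column — this is an addition table with the headers hidden.
Row 5 minus row 1 is 20 − 25 = -5, so its entry in column 2 is 29 + (-5) = 24.
Row 2 minus row 1 is -1 − 25 = -26, so its entry in column 4 is 27 + (-26) = 1.

q = 24, x = 1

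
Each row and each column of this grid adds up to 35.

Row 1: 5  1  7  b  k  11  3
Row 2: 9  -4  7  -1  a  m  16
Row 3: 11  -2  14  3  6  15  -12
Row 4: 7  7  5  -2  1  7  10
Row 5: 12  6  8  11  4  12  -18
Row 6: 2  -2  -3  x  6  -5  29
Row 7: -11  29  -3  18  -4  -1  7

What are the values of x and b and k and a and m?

The known cells in column 6 total 39, leaving 35 − 39 = -4 for the blank.
The known cells in row 2 total 23, leaving 35 − 23 = 12 for the blank.
The known cells in column 5 total 25, leaving 35 − 25 = 10 for the blank.
The known cells in row 1 total 37, leaving 35 − 37 = -2 for the blank.
The known cells in row 6 total 27, leaving 35 − 27 = 8 for the blank.

x = 8, b = -2, k = 10, a = 12, m = -4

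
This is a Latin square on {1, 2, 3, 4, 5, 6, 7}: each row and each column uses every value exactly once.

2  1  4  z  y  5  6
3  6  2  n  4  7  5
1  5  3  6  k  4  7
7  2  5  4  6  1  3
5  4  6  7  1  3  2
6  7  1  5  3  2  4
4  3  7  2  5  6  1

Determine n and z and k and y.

For row 2, column 4: row 2 already has {2, 3, 4, 5, 6, 7}; that leaves 1.
Cell (3,5): row 3 already has {1, 3, 4, 5, 6, 7} → 2.
For row 1, column 4: column 4 already has {1, 2, 4, 5, 6, 7}; that leaves 3.
For row 1, column 5: row 1 already has {1, 2, 3, 4, 5, 6}; that leaves 7.

n = 1, z = 3, k = 2, y = 7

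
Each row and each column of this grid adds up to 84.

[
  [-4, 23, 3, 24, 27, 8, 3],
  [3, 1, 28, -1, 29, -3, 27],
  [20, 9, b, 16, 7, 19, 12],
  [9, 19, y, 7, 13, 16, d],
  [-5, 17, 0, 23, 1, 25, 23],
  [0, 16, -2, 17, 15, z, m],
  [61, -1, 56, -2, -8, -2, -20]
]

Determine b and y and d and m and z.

b = 1, y = -2, d = 22, m = 17, z = 21

The known cells in column 6 total 63, leaving 84 − 63 = 21 for the blank.
The known cells in row 3 total 83, leaving 84 − 83 = 1 for the blank.
The known cells in row 6 total 67, leaving 84 − 67 = 17 for the blank.
The known cells in column 7 total 62, leaving 84 − 62 = 22 for the blank.
The known cells in row 4 total 86, leaving 84 − 86 = -2 for the blank.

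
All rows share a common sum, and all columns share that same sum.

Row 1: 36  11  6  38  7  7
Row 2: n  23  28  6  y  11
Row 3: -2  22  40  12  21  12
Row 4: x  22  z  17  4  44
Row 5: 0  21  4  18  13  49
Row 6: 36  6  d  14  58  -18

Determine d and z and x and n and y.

d = 9, z = 18, x = 0, n = 35, y = 2

Rows 1 and 3 both sum to 105, so that's the common total.
The known cells in column 5 total 103, leaving 105 − 103 = 2 for the blank.
The known cells in row 2 total 70, leaving 105 − 70 = 35 for the blank.
The known cells in column 1 total 105, leaving 105 − 105 = 0 for the blank.
The known cells in row 4 total 87, leaving 105 − 87 = 18 for the blank.
The known cells in row 6 total 96, leaving 105 − 96 = 9 for the blank.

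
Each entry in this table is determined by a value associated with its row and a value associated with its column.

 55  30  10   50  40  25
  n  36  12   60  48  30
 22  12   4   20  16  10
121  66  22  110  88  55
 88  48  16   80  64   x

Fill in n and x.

Each row is a constant multiple of every other row — this is a multiplication table with the headers hidden.
Row 2 is 48/40 = 6/5 times row 1, so its entry in column 1 is 55 × 6/5 = 66.
Row 5 is 64/40 = 8/5 times row 1, so its entry in column 6 is 25 × 8/5 = 40.

n = 66, x = 40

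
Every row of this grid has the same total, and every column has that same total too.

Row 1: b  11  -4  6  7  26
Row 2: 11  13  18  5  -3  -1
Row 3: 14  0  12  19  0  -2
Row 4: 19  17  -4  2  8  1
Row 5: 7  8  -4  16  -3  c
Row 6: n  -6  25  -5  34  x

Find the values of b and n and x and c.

Rows 2 and 3 both sum to 43, so that's the common total.
Row 5: 7 + 8 − 4 + 16 − 3 = 24, so its missing entry is 43 − 24 = 19.
Column 6: 26 − 1 − 2 + 1 + 19 = 43, so its missing entry is 43 − 43 = 0.
Row 6: -6 + 25 − 5 + 34 + 0 = 48, so its missing entry is 43 − 48 = -5.
Row 1: 11 − 4 + 6 + 7 + 26 = 46, so its missing entry is 43 − 46 = -3.

b = -3, n = -5, x = 0, c = 19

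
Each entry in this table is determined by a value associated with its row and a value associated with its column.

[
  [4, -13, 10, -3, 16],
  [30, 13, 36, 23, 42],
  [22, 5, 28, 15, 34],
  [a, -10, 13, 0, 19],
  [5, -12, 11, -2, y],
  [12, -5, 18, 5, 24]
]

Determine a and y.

a = 7, y = 17

The difference between any two rows is the same in every column — this is an addition table with the headers hidden.
Row 4 minus row 1 is -10 − (-13) = 3, so its entry in column 1 is 4 + 3 = 7.
Row 5 minus row 1 is -12 − (-13) = 1, so its entry in column 5 is 16 + 1 = 17.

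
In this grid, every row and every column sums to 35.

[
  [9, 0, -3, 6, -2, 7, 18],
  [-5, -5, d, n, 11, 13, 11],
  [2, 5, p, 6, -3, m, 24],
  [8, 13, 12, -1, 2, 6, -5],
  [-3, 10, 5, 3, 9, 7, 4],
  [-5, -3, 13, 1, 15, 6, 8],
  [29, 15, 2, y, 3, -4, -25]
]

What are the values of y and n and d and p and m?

y = 15, n = 5, d = 5, p = 1, m = 0

The known cells in row 7 total 20, leaving 35 − 20 = 15 for the blank.
The known cells in column 6 total 35, leaving 35 − 35 = 0 for the blank.
The known cells in row 3 total 34, leaving 35 − 34 = 1 for the blank.
The known cells in column 3 total 30, leaving 35 − 30 = 5 for the blank.
The known cells in row 2 total 30, leaving 35 − 30 = 5 for the blank.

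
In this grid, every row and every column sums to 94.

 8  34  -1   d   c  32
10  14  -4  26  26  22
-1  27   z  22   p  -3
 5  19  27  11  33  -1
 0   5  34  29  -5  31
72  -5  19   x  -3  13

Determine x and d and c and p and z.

x = -2, d = 8, c = 13, p = 30, z = 19

Column 3 has -1 − 4 + 27 + 34 + 19 = 75; the blank must be 94 − 75 = 19.
Row 3 has -1 + 27 + 19 + 22 − 3 = 64; the blank must be 94 − 64 = 30.
Column 5 has 26 + 30 + 33 − 5 − 3 = 81; the blank must be 94 − 81 = 13.
Row 1 has 8 + 34 − 1 + 13 + 32 = 86; the blank must be 94 − 86 = 8.
Row 6 has 72 − 5 + 19 − 3 + 13 = 96; the blank must be 94 − 96 = -2.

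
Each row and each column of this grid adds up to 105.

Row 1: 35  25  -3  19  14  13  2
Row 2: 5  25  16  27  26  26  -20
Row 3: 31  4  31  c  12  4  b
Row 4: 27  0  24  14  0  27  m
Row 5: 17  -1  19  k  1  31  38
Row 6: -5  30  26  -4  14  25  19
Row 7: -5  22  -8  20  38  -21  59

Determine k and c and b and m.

k = 0, c = 29, b = -6, m = 13

Row 4 has 27 + 0 + 24 + 14 + 0 + 27 = 92; the blank must be 105 − 92 = 13.
Column 7 has 2 − 20 + 13 + 38 + 19 + 59 = 111; the blank must be 105 − 111 = -6.
Row 3 has 31 + 4 + 31 + 12 + 4 − 6 = 76; the blank must be 105 − 76 = 29.
Row 5 has 17 − 1 + 19 + 1 + 31 + 38 = 105; the blank must be 105 − 105 = 0.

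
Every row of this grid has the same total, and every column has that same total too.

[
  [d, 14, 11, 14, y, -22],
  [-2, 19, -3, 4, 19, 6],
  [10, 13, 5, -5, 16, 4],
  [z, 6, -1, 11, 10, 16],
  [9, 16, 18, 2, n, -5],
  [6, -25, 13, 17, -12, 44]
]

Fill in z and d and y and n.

z = 1, d = 19, y = 7, n = 3

Rows 2 and 3 both sum to 43, so that's the common total.
The known cells in row 5 total 40, leaving 43 − 40 = 3 for the blank.
The known cells in column 5 total 36, leaving 43 − 36 = 7 for the blank.
The known cells in row 1 total 24, leaving 43 − 24 = 19 for the blank.
The known cells in row 4 total 42, leaving 43 − 42 = 1 for the blank.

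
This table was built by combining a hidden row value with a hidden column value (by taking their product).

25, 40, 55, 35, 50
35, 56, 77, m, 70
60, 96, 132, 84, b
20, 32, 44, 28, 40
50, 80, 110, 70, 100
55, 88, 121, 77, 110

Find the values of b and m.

Each row is a constant multiple of every other row — this is a multiplication table with the headers hidden.
Row 3 is 96/40 = 12/5 times row 1, so its entry in column 5 is 50 × 12/5 = 120.
Row 2 is 56/40 = 7/5 times row 1, so its entry in column 4 is 35 × 7/5 = 49.

b = 120, m = 49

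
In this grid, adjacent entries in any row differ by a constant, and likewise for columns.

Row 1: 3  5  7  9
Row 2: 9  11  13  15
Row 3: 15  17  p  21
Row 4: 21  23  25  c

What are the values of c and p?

c = 27, p = 19

Along each row the entries change by 2 per step; down each column they change by 6.
Row 4: from 21 at column 1, stepping by 2 to column 4 gives 27.
Row 3: from 15 at column 1, stepping by 2 to column 3 gives 19.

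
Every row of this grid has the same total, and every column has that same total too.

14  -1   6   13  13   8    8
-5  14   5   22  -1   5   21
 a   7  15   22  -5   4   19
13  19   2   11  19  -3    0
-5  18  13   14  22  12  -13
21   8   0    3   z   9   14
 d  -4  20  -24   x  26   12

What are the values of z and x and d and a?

Rows 1 and 2 both sum to 61, so that's the common total.
The known cells in row 6 total 55, leaving 61 − 55 = 6 for the blank.
The known cells in row 3 total 62, leaving 61 − 62 = -1 for the blank.
The known cells in column 5 total 54, leaving 61 − 54 = 7 for the blank.
The known cells in row 7 total 37, leaving 61 − 37 = 24 for the blank.

z = 6, x = 7, d = 24, a = -1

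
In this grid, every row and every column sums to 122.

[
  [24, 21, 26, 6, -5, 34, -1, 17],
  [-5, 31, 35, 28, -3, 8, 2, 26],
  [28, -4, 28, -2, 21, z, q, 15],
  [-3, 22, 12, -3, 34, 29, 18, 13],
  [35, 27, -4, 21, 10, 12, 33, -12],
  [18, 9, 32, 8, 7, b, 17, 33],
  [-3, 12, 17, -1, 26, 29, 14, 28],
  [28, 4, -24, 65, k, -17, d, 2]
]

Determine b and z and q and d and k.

Column 5 has -5 − 3 + 21 + 34 + 10 + 7 + 26 = 90; the blank must be 122 − 90 = 32.
Row 6 has 18 + 9 + 32 + 8 + 7 + 17 + 33 = 124; the blank must be 122 − 124 = -2.
Row 8 has 28 + 4 − 24 + 65 + 32 − 17 + 2 = 90; the blank must be 122 − 90 = 32.
Column 7 has -1 + 2 + 18 + 33 + 17 + 14 + 32 = 115; the blank must be 122 − 115 = 7.
Row 3 has 28 − 4 + 28 − 2 + 21 + 7 + 15 = 93; the blank must be 122 − 93 = 29.

b = -2, z = 29, q = 7, d = 32, k = 32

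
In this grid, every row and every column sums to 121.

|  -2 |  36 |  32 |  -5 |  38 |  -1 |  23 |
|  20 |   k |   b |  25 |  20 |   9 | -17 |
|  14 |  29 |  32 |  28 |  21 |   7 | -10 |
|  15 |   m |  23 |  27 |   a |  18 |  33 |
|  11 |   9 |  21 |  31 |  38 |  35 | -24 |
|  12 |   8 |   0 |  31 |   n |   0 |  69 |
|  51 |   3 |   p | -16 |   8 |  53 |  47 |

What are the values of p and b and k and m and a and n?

p = -25, b = 38, k = 26, m = 10, a = -5, n = 1

Row 7: 51 + 3 − 16 + 8 + 53 + 47 = 146, so its missing entry is 121 − 146 = -25.
Column 3: 32 + 32 + 23 + 21 + 0 − 25 = 83, so its missing entry is 121 − 83 = 38.
Row 2: 20 + 38 + 25 + 20 + 9 − 17 = 95, so its missing entry is 121 − 95 = 26.
Column 2: 36 + 26 + 29 + 9 + 8 + 3 = 111, so its missing entry is 121 − 111 = 10.
Row 4: 15 + 10 + 23 + 27 + 18 + 33 = 126, so its missing entry is 121 − 126 = -5.
Row 6: 12 + 8 + 0 + 31 + 0 + 69 = 120, so its missing entry is 121 − 120 = 1.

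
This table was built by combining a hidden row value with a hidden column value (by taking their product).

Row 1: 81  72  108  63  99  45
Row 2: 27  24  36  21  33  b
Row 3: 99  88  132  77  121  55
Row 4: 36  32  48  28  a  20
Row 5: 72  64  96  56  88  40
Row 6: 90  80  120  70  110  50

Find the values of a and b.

Each row is a constant multiple of every other row — this is a multiplication table with the headers hidden.
Row 4 is 32/72 = 4/9 times row 1, so its entry in column 5 is 99 × 4/9 = 44.
Row 2 is 24/72 = 1/3 times row 1, so its entry in column 6 is 45 × 1/3 = 15.

a = 44, b = 15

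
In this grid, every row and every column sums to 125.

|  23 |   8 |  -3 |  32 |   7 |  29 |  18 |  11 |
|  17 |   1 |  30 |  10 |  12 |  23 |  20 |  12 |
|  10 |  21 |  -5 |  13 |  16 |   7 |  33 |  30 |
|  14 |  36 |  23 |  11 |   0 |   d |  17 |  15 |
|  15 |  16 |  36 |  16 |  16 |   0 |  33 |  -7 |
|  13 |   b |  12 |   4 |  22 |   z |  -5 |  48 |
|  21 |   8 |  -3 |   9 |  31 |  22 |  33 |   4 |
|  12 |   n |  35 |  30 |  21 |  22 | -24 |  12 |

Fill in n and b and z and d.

Row 8 has 12 + 35 + 30 + 21 + 22 − 24 + 12 = 108; the blank must be 125 − 108 = 17.
Column 2 has 8 + 1 + 21 + 36 + 16 + 8 + 17 = 107; the blank must be 125 − 107 = 18.
Row 6 has 13 + 18 + 12 + 4 + 22 − 5 + 48 = 112; the blank must be 125 − 112 = 13.
Row 4 has 14 + 36 + 23 + 11 + 0 + 17 + 15 = 116; the blank must be 125 − 116 = 9.

n = 17, b = 18, z = 13, d = 9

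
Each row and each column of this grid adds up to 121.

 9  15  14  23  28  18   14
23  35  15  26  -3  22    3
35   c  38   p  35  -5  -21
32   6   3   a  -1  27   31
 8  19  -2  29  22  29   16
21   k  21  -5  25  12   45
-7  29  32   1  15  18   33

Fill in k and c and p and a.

Row 4 has 32 + 6 + 3 − 1 + 27 + 31 = 98; the blank must be 121 − 98 = 23.
Column 4 has 23 + 26 + 23 + 29 − 5 + 1 = 97; the blank must be 121 − 97 = 24.
Row 3 has 35 + 38 + 24 + 35 − 5 − 21 = 106; the blank must be 121 − 106 = 15.
Row 6 has 21 + 21 − 5 + 25 + 12 + 45 = 119; the blank must be 121 − 119 = 2.

k = 2, c = 15, p = 24, a = 23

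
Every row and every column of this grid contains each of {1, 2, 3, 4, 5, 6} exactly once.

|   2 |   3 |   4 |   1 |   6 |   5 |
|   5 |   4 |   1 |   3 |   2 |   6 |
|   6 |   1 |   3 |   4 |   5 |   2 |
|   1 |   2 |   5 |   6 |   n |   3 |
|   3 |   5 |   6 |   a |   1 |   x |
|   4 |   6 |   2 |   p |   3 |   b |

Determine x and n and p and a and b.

For row 4, column 5: row 4 already has {1, 2, 3, 5, 6}; that leaves 4.
Cell (6,6): row 6 is missing {1, 5} and column 6 is missing {1, 4} → 1.
At (row 5, col 6): column 6 already has {1, 2, 3, 5, 6}, so the value is 4.
At (row 5, col 4): row 5 already has {1, 3, 4, 5, 6}, so the value is 2.
Cell (6,4): row 6 already has {1, 2, 3, 4, 6} → 5.

x = 4, n = 4, p = 5, a = 2, b = 1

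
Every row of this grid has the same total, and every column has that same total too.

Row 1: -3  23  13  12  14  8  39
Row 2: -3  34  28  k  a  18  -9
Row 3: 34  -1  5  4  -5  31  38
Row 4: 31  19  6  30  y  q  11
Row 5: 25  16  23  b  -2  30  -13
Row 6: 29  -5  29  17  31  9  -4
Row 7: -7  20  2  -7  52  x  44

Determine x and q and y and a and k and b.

x = 2, q = 8, y = 1, a = 15, k = 23, b = 27

Rows 1 and 3 both sum to 106, so that's the common total.
Row 7: -7 + 20 + 2 − 7 + 52 + 44 = 104, so its missing entry is 106 − 104 = 2.
Row 5: 25 + 16 + 23 − 2 + 30 − 13 = 79, so its missing entry is 106 − 79 = 27.
Column 4: 12 + 4 + 30 + 27 + 17 − 7 = 83, so its missing entry is 106 − 83 = 23.
Row 2: -3 + 34 + 28 + 23 + 18 − 9 = 91, so its missing entry is 106 − 91 = 15.
Column 5: 14 + 15 − 5 − 2 + 31 + 52 = 105, so its missing entry is 106 − 105 = 1.
Row 4: 31 + 19 + 6 + 30 + 1 + 11 = 98, so its missing entry is 106 − 98 = 8.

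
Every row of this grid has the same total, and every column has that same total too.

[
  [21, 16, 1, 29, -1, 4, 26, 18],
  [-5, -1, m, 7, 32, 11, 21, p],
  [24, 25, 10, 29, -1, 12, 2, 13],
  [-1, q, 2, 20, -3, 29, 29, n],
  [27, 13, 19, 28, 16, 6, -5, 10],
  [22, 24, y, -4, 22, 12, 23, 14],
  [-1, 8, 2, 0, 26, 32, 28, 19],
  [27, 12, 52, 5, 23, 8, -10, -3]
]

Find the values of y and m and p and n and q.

Rows 1 and 3 both sum to 114, so that's the common total.
Column 2: 16 − 1 + 25 + 13 + 24 + 8 + 12 = 97, so its missing entry is 114 − 97 = 17.
Row 4: -1 + 17 + 2 + 20 − 3 + 29 + 29 = 93, so its missing entry is 114 − 93 = 21.
Column 8: 18 + 13 + 21 + 10 + 14 + 19 − 3 = 92, so its missing entry is 114 − 92 = 22.
Row 2: -5 − 1 + 7 + 32 + 11 + 21 + 22 = 87, so its missing entry is 114 − 87 = 27.
Row 6: 22 + 24 − 4 + 22 + 12 + 23 + 14 = 113, so its missing entry is 114 − 113 = 1.

y = 1, m = 27, p = 22, n = 21, q = 17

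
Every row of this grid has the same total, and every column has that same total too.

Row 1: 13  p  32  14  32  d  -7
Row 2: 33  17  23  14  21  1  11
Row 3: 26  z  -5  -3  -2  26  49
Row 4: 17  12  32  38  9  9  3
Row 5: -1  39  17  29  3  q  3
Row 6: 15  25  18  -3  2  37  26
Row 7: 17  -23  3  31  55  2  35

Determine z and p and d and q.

z = 29, p = 21, d = 15, q = 30

Rows 2 and 4 both sum to 120, so that's the common total.
The known cells in row 5 total 90, leaving 120 − 90 = 30 for the blank.
The known cells in row 3 total 91, leaving 120 − 91 = 29 for the blank.
The known cells in column 2 total 99, leaving 120 − 99 = 21 for the blank.
The known cells in row 1 total 105, leaving 120 − 105 = 15 for the blank.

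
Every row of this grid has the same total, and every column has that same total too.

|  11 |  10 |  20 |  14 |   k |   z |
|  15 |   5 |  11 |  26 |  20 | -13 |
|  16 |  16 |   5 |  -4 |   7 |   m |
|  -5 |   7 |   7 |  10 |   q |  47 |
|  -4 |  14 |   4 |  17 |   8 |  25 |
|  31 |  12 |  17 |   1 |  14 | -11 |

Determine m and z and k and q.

m = 24, z = -8, k = 17, q = -2

Rows 2 and 5 both sum to 64, so that's the common total.
Row 3: 16 + 16 + 5 − 4 + 7 = 40, so its missing entry is 64 − 40 = 24.
Row 4: -5 + 7 + 7 + 10 + 47 = 66, so its missing entry is 64 − 66 = -2.
Column 5: 20 + 7 − 2 + 8 + 14 = 47, so its missing entry is 64 − 47 = 17.
Row 1: 11 + 10 + 20 + 14 + 17 = 72, so its missing entry is 64 − 72 = -8.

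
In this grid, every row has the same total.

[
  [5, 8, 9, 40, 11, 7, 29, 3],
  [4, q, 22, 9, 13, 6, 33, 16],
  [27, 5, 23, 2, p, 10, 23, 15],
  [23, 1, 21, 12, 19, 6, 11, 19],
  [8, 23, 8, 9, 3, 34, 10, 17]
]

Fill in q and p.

q = 9, p = 7

The complete rows each total 112.
Row 2 is missing 112 − 103 = 9 (since 4 + 22 + 9 + 13 + 6 + 33 + 16 = 103).
Row 3 is missing 112 − 105 = 7 (since 27 + 5 + 23 + 2 + 10 + 23 + 15 = 105).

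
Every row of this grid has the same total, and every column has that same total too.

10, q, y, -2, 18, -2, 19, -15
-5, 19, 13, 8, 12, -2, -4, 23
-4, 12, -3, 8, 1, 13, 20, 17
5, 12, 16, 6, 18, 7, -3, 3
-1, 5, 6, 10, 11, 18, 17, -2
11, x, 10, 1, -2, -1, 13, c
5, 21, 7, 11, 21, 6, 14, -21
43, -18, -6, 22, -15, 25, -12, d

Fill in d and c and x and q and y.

Rows 2 and 3 both sum to 64, so that's the common total.
Row 8: 43 − 18 − 6 + 22 − 15 + 25 − 12 = 39, so its missing entry is 64 − 39 = 25.
Column 8: -15 + 23 + 17 + 3 − 2 − 21 + 25 = 30, so its missing entry is 64 − 30 = 34.
Row 6: 11 + 10 + 1 − 2 − 1 + 13 + 34 = 66, so its missing entry is 64 − 66 = -2.
Column 2: 19 + 12 + 12 + 5 − 2 + 21 − 18 = 49, so its missing entry is 64 − 49 = 15.
Row 1: 10 + 15 − 2 + 18 − 2 + 19 − 15 = 43, so its missing entry is 64 − 43 = 21.

d = 25, c = 34, x = -2, q = 15, y = 21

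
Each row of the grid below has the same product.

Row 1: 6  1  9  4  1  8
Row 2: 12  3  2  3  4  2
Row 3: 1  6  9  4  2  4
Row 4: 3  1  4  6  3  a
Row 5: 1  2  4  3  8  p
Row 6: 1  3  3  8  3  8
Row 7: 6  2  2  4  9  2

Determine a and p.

a = 8, p = 9

Rows 6 and 7 each multiply to 1728, so every row has product 1728.
Row 4: 3×1×4×6×3 = 216, so the missing entry is 1728 ÷ 216 = 8.
Row 5: 1×2×4×3×8 = 192, so the missing entry is 1728 ÷ 192 = 9.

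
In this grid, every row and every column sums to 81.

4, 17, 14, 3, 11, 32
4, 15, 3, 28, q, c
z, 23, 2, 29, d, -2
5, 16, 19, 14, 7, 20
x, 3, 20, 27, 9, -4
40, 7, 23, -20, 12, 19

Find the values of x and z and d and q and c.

Row 5: 3 + 20 + 27 + 9 − 4 = 55, so its missing entry is 81 − 55 = 26.
Column 6: 32 − 2 + 20 − 4 + 19 = 65, so its missing entry is 81 − 65 = 16.
Column 1: 4 + 4 + 5 + 26 + 40 = 79, so its missing entry is 81 − 79 = 2.
Row 3: 2 + 23 + 2 + 29 − 2 = 54, so its missing entry is 81 − 54 = 27.
Row 2: 4 + 15 + 3 + 28 + 16 = 66, so its missing entry is 81 − 66 = 15.

x = 26, z = 2, d = 27, q = 15, c = 16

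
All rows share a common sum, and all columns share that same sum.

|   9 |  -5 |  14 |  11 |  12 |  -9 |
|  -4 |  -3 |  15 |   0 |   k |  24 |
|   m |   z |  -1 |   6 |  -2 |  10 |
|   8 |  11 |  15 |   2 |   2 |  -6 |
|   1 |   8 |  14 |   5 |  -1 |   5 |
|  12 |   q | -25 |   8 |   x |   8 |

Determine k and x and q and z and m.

Rows 1 and 4 both sum to 32, so that's the common total.
The known cells in column 1 total 26, leaving 32 − 26 = 6 for the blank.
The known cells in row 3 total 19, leaving 32 − 19 = 13 for the blank.
The known cells in column 2 total 24, leaving 32 − 24 = 8 for the blank.
The known cells in row 6 total 11, leaving 32 − 11 = 21 for the blank.
The known cells in row 2 total 32, leaving 32 − 32 = 0 for the blank.

k = 0, x = 21, q = 8, z = 13, m = 6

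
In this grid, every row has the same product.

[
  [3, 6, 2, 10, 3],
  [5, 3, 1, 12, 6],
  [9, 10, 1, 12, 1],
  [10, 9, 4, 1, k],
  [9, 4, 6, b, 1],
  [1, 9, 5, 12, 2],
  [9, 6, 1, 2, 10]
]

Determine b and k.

b = 5, k = 3

Rows 2 and 6 each multiply to 1080, so every row has product 1080.
Row 5: 9×4×6×1 = 216, so the missing entry is 1080 ÷ 216 = 5.
Row 4: 10×9×4×1 = 360, so the missing entry is 1080 ÷ 360 = 3.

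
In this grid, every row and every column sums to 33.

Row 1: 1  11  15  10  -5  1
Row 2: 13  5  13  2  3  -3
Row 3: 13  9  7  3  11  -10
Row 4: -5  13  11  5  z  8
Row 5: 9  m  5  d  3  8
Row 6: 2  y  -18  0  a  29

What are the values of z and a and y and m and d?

z = 1, a = 20, y = 0, m = -5, d = 13

Row 4: -5 + 13 + 11 + 5 + 8 = 32, so its missing entry is 33 − 32 = 1.
Column 4: 10 + 2 + 3 + 5 + 0 = 20, so its missing entry is 33 − 20 = 13.
Column 5: -5 + 3 + 11 + 1 + 3 = 13, so its missing entry is 33 − 13 = 20.
Row 6: 2 − 18 + 0 + 20 + 29 = 33, so its missing entry is 33 − 33 = 0.
Row 5: 9 + 5 + 13 + 3 + 8 = 38, so its missing entry is 33 − 38 = -5.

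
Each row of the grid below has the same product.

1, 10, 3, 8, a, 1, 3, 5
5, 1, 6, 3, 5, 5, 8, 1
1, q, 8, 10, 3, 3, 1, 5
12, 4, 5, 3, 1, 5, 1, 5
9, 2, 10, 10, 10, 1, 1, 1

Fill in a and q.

a = 5, q = 5

Rows 2 and 5 each multiply to 18000, so every row has product 18000.
Row 1: 1×10×3×8×1×3×5 = 3600, so the missing entry is 18000 ÷ 3600 = 5.
Row 3: 1×8×10×3×3×1×5 = 3600, so the missing entry is 18000 ÷ 3600 = 5.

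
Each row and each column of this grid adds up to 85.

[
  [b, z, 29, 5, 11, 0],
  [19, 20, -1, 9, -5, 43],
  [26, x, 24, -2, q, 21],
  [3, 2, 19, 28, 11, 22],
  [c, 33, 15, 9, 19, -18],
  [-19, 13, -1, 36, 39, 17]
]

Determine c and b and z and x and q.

The known cells in column 5 total 75, leaving 85 − 75 = 10 for the blank.
The known cells in row 5 total 58, leaving 85 − 58 = 27 for the blank.
The known cells in row 3 total 79, leaving 85 − 79 = 6 for the blank.
The known cells in column 2 total 74, leaving 85 − 74 = 11 for the blank.
The known cells in row 1 total 56, leaving 85 − 56 = 29 for the blank.

c = 27, b = 29, z = 11, x = 6, q = 10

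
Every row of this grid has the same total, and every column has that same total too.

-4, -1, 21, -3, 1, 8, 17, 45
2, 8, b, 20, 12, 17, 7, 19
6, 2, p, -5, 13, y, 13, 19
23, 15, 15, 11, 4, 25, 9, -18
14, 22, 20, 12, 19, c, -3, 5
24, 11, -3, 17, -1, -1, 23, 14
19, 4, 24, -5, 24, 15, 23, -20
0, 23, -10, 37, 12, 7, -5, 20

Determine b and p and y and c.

b = -1, p = 18, y = 18, c = -5

Rows 1 and 4 both sum to 84, so that's the common total.
The known cells in row 5 total 89, leaving 84 − 89 = -5 for the blank.
The known cells in row 2 total 85, leaving 84 − 85 = -1 for the blank.
The known cells in column 6 total 66, leaving 84 − 66 = 18 for the blank.
The known cells in row 3 total 66, leaving 84 − 66 = 18 for the blank.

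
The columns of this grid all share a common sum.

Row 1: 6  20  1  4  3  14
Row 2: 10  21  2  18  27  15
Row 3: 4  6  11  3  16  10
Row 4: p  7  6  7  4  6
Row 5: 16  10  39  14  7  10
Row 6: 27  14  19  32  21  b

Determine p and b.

p = 15, b = 23

Column 3 sums to 78 and so does column 5; that's the common total.
In column 1 the known cells total 63, leaving 78 − 63 = 15.
In column 6 the known cells total 55, leaving 78 − 55 = 23.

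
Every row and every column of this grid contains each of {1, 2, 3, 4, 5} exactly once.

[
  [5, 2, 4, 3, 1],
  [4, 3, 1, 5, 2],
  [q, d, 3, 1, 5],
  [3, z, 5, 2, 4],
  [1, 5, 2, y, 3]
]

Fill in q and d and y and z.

q = 2, d = 4, y = 4, z = 1

For row 4, column 2: row 4 already has {2, 3, 4, 5}; that leaves 1.
Cell (3,1): column 1 already has {1, 3, 4, 5} → 2.
At (row 3, col 2): row 3 already has {1, 2, 3, 5}, so the value is 4.
Cell (5,4): row 5 already has {1, 2, 3, 5} → 4.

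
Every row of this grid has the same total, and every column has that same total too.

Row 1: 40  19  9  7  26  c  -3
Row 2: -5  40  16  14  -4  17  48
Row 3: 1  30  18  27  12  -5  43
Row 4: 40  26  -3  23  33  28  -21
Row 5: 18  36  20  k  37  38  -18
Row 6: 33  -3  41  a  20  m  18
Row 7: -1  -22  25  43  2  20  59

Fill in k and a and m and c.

k = -5, a = 17, m = 0, c = 28

Rows 2 and 3 both sum to 126, so that's the common total.
Row 1 has 40 + 19 + 9 + 7 + 26 − 3 = 98; the blank must be 126 − 98 = 28.
Column 6 has 28 + 17 − 5 + 28 + 38 + 20 = 126; the blank must be 126 − 126 = 0.
Row 6 has 33 − 3 + 41 + 20 + 0 + 18 = 109; the blank must be 126 − 109 = 17.
Row 5 has 18 + 36 + 20 + 37 + 38 − 18 = 131; the blank must be 126 − 131 = -5.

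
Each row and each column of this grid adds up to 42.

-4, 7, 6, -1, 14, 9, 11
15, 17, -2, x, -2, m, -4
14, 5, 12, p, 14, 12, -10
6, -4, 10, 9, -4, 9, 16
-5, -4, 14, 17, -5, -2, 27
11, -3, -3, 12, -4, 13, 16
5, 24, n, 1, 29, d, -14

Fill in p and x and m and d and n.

p = -5, x = 9, m = 9, d = -8, n = 5

Column 3: 6 − 2 + 12 + 10 + 14 − 3 = 37, so its missing entry is 42 − 37 = 5.
Row 7: 5 + 24 + 5 + 1 + 29 − 14 = 50, so its missing entry is 42 − 50 = -8.
Column 6: 9 + 12 + 9 − 2 + 13 − 8 = 33, so its missing entry is 42 − 33 = 9.
Row 3: 14 + 5 + 12 + 14 + 12 − 10 = 47, so its missing entry is 42 − 47 = -5.
Row 2: 15 + 17 − 2 − 2 + 9 − 4 = 33, so its missing entry is 42 − 33 = 9.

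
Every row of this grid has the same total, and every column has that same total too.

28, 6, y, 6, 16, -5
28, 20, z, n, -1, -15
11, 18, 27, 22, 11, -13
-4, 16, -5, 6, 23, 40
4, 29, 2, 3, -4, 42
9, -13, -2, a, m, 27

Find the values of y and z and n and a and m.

Rows 3 and 4 both sum to 76, so that's the common total.
The known cells in column 5 total 45, leaving 76 − 45 = 31 for the blank.
The known cells in row 1 total 51, leaving 76 − 51 = 25 for the blank.
The known cells in column 3 total 47, leaving 76 − 47 = 29 for the blank.
The known cells in row 6 total 52, leaving 76 − 52 = 24 for the blank.
The known cells in row 2 total 61, leaving 76 − 61 = 15 for the blank.

y = 25, z = 29, n = 15, a = 24, m = 31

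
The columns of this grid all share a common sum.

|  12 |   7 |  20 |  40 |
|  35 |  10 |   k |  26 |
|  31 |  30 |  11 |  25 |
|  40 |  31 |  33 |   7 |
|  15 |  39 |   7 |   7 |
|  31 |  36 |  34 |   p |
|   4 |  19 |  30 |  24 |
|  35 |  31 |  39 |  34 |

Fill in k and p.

k = 29, p = 40

Columns 1 and 2 both add up to 203, so every column sums to 203.
Column 3: 20 + 11 + 33 + 7 + 34 + 30 + 39 = 174, so the missing entry is 203 − 174 = 29.
Column 4: 40 + 26 + 25 + 7 + 7 + 24 + 34 = 163, so the missing entry is 203 − 163 = 40.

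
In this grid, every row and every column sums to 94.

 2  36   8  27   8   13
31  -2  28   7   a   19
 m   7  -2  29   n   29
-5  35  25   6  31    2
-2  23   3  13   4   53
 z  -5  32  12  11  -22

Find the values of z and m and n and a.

The known cells in row 6 total 28, leaving 94 − 28 = 66 for the blank.
The known cells in column 1 total 92, leaving 94 − 92 = 2 for the blank.
The known cells in row 3 total 65, leaving 94 − 65 = 29 for the blank.
The known cells in row 2 total 83, leaving 94 − 83 = 11 for the blank.

z = 66, m = 2, n = 29, a = 11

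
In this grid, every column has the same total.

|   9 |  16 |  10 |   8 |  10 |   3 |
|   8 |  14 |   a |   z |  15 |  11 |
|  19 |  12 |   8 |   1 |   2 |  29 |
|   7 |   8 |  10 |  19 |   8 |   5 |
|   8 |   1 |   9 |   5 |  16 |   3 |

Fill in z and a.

Column 2 sums to 51 and so does column 6; that's the common total.
In column 4 the known cells total 33, leaving 51 − 33 = 18.
In column 3 the known cells total 37, leaving 51 − 37 = 14.

z = 18, a = 14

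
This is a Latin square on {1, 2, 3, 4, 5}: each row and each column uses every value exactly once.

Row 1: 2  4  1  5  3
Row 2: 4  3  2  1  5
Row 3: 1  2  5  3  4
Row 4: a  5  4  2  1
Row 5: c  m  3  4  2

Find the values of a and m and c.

a = 3, m = 1, c = 5

Cell (5,2): column 2 already has {2, 3, 4, 5} → 1.
Cell (5,1): row 5 already has {1, 2, 3, 4} → 5.
At (row 4, col 1): row 4 already has {1, 2, 4, 5}, so the value is 3.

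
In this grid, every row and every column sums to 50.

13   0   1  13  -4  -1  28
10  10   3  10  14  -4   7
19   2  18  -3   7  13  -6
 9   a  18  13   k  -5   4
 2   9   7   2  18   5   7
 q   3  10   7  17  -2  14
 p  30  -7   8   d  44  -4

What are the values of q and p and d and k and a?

Column 2 has 0 + 10 + 2 + 9 + 3 + 30 = 54; the blank must be 50 − 54 = -4.
Row 4 has 9 − 4 + 18 + 13 − 5 + 4 = 35; the blank must be 50 − 35 = 15.
Column 5 has -4 + 14 + 7 + 15 + 18 + 17 = 67; the blank must be 50 − 67 = -17.
Row 6 has 3 + 10 + 7 + 17 − 2 + 14 = 49; the blank must be 50 − 49 = 1.
Row 7 has 30 − 7 + 8 − 17 + 44 − 4 = 54; the blank must be 50 − 54 = -4.

q = 1, p = -4, d = -17, k = 15, a = -4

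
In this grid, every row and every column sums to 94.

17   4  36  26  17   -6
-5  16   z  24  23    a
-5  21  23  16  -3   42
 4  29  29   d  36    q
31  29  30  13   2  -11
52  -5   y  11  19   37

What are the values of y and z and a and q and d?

Column 4: 26 + 24 + 16 + 13 + 11 = 90, so its missing entry is 94 − 90 = 4.
Row 4: 4 + 29 + 29 + 4 + 36 = 102, so its missing entry is 94 − 102 = -8.
Column 6: -6 + 42 − 8 − 11 + 37 = 54, so its missing entry is 94 − 54 = 40.
Row 2: -5 + 16 + 24 + 23 + 40 = 98, so its missing entry is 94 − 98 = -4.
Row 6: 52 − 5 + 11 + 19 + 37 = 114, so its missing entry is 94 − 114 = -20.

y = -20, z = -4, a = 40, q = -8, d = 4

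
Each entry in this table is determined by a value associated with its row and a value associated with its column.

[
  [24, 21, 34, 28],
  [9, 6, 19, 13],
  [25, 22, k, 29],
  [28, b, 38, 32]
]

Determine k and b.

k = 35, b = 25

The difference between any two rows is the same in every column — this is an addition table with the headers hidden.
Row 3 minus row 1 is 29 − 28 = 1, so its entry in column 3 is 34 + 1 = 35.
Row 4 minus row 1 is 32 − 28 = 4, so its entry in column 2 is 21 + 4 = 25.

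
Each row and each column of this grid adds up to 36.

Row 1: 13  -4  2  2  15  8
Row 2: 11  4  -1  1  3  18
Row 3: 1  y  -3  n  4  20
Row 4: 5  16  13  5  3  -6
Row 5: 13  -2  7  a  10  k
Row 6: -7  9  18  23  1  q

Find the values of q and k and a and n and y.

Row 6: -7 + 9 + 18 + 23 + 1 = 44, so its missing entry is 36 − 44 = -8.
Column 2: -4 + 4 + 16 − 2 + 9 = 23, so its missing entry is 36 − 23 = 13.
Row 3: 1 + 13 − 3 + 4 + 20 = 35, so its missing entry is 36 − 35 = 1.
Column 4: 2 + 1 + 1 + 5 + 23 = 32, so its missing entry is 36 − 32 = 4.
Row 5: 13 − 2 + 7 + 4 + 10 = 32, so its missing entry is 36 − 32 = 4.

q = -8, k = 4, a = 4, n = 1, y = 13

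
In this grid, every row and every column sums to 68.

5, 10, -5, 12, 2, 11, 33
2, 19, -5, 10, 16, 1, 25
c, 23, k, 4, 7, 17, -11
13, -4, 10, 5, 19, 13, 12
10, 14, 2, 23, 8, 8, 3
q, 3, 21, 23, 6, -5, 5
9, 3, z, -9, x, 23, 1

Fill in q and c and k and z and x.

Column 5 has 2 + 16 + 7 + 19 + 8 + 6 = 58; the blank must be 68 − 58 = 10.
Row 7 has 9 + 3 − 9 + 10 + 23 + 1 = 37; the blank must be 68 − 37 = 31.
Row 6 has 3 + 21 + 23 + 6 − 5 + 5 = 53; the blank must be 68 − 53 = 15.
Column 1 has 5 + 2 + 13 + 10 + 15 + 9 = 54; the blank must be 68 − 54 = 14.
Row 3 has 14 + 23 + 4 + 7 + 17 − 11 = 54; the blank must be 68 − 54 = 14.

q = 15, c = 14, k = 14, z = 31, x = 10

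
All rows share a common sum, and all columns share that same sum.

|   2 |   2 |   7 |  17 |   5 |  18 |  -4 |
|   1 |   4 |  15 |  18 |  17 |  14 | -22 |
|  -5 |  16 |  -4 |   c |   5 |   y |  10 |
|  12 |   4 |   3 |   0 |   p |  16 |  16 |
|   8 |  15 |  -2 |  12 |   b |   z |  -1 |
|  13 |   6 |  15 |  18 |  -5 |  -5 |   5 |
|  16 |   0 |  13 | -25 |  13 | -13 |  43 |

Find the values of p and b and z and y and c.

p = -4, b = 16, z = -1, y = 18, c = 7

Rows 1 and 2 both sum to 47, so that's the common total.
Row 4 has 12 + 4 + 3 + 0 + 16 + 16 = 51; the blank must be 47 − 51 = -4.
Column 5 has 5 + 17 + 5 − 4 − 5 + 13 = 31; the blank must be 47 − 31 = 16.
Column 4 has 17 + 18 + 0 + 12 + 18 − 25 = 40; the blank must be 47 − 40 = 7.
Row 5 has 8 + 15 − 2 + 12 + 16 − 1 = 48; the blank must be 47 − 48 = -1.
Row 3 has -5 + 16 − 4 + 7 + 5 + 10 = 29; the blank must be 47 − 29 = 18.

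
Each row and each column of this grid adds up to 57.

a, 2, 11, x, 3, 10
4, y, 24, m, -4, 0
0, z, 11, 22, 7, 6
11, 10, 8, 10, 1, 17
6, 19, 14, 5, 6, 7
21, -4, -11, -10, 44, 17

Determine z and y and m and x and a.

The known cells in row 3 total 46, leaving 57 − 46 = 11 for the blank.
The known cells in column 1 total 42, leaving 57 − 42 = 15 for the blank.
The known cells in column 2 total 38, leaving 57 − 38 = 19 for the blank.
The known cells in row 1 total 41, leaving 57 − 41 = 16 for the blank.
The known cells in row 2 total 43, leaving 57 − 43 = 14 for the blank.

z = 11, y = 19, m = 14, x = 16, a = 15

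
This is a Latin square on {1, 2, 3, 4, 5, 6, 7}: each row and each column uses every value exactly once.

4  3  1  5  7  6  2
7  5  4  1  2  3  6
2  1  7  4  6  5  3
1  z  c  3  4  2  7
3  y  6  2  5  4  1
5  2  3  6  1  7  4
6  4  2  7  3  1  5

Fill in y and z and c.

For row 4, column 3: column 3 already has {1, 2, 3, 4, 6, 7}; that leaves 5.
Cell (4,2): row 4 already has {1, 2, 3, 4, 5, 7} → 6.
For row 5, column 2: row 5 already has {1, 2, 3, 4, 5, 6}; that leaves 7.

y = 7, z = 6, c = 5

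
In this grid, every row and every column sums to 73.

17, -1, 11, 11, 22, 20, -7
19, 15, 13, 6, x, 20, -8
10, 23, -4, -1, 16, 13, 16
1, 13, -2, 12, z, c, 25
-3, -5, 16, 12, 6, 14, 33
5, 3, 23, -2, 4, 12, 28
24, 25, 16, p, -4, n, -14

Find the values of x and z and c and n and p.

The known cells in row 2 total 65, leaving 73 − 65 = 8 for the blank.
The known cells in column 5 total 52, leaving 73 − 52 = 21 for the blank.
The known cells in column 4 total 38, leaving 73 − 38 = 35 for the blank.
The known cells in row 7 total 82, leaving 73 − 82 = -9 for the blank.
The known cells in row 4 total 70, leaving 73 − 70 = 3 for the blank.

x = 8, z = 21, c = 3, n = -9, p = 35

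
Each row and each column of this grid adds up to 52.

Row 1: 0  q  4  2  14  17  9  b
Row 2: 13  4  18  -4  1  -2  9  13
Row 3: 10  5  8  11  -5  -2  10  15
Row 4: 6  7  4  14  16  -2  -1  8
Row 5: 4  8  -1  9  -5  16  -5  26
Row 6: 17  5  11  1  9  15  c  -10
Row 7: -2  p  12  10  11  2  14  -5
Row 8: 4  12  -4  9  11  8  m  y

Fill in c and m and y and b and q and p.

c = 4, m = 12, y = 0, b = 5, q = 1, p = 10

Row 7 has -2 + 12 + 10 + 11 + 2 + 14 − 5 = 42; the blank must be 52 − 42 = 10.
Column 2 has 4 + 5 + 7 + 8 + 5 + 10 + 12 = 51; the blank must be 52 − 51 = 1.
Row 1 has 0 + 1 + 4 + 2 + 14 + 17 + 9 = 47; the blank must be 52 − 47 = 5.
Column 8 has 5 + 13 + 15 + 8 + 26 − 10 − 5 = 52; the blank must be 52 − 52 = 0.
Row 8 has 4 + 12 − 4 + 9 + 11 + 8 + 0 = 40; the blank must be 52 − 40 = 12.
Row 6 has 17 + 5 + 11 + 1 + 9 + 15 − 10 = 48; the blank must be 52 − 48 = 4.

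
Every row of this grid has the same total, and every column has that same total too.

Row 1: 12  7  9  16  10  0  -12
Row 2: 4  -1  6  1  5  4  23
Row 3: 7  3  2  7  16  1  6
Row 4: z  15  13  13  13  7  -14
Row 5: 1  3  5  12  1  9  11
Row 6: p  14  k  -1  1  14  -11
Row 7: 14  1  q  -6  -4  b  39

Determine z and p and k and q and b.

z = -5, p = 9, k = 16, q = -9, b = 7

Rows 1 and 2 both sum to 42, so that's the common total.
Column 6 has 0 + 4 + 1 + 7 + 9 + 14 = 35; the blank must be 42 − 35 = 7.
Row 7 has 14 + 1 − 6 − 4 + 7 + 39 = 51; the blank must be 42 − 51 = -9.
Row 4 has 15 + 13 + 13 + 13 + 7 − 14 = 47; the blank must be 42 − 47 = -5.
Column 1 has 12 + 4 + 7 − 5 + 1 + 14 = 33; the blank must be 42 − 33 = 9.
Row 6 has 9 + 14 − 1 + 1 + 14 − 11 = 26; the blank must be 42 − 26 = 16.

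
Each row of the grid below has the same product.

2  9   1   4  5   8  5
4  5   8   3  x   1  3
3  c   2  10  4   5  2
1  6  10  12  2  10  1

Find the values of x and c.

Rows 1 and 4 each multiply to 14400, so every row has product 14400.
Row 2: 4×5×8×3×1×3 = 1440, so the missing entry is 14400 ÷ 1440 = 10.
Row 3: 3×2×10×4×5×2 = 2400, so the missing entry is 14400 ÷ 2400 = 6.

x = 10, c = 6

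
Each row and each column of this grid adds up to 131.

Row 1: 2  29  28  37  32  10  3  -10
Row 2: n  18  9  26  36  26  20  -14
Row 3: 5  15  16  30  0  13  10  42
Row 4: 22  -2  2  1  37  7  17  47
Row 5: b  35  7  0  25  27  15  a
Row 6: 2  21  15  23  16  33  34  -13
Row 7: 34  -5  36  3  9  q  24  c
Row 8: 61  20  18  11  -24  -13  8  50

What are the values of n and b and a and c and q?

Column 6 has 10 + 26 + 13 + 7 + 27 + 33 − 13 = 103; the blank must be 131 − 103 = 28.
Row 7 has 34 − 5 + 36 + 3 + 9 + 28 + 24 = 129; the blank must be 131 − 129 = 2.
Row 2 has 18 + 9 + 26 + 36 + 26 + 20 − 14 = 121; the blank must be 131 − 121 = 10.
Column 1 has 2 + 10 + 5 + 22 + 2 + 34 + 61 = 136; the blank must be 131 − 136 = -5.
Row 5 has -5 + 35 + 7 + 0 + 25 + 27 + 15 = 104; the blank must be 131 − 104 = 27.

n = 10, b = -5, a = 27, c = 2, q = 28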